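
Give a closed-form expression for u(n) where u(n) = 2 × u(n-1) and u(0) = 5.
Recurrence: u(n) = 2 × u(n-1), initial: u(0) = 5.
Each term is 2 times the previous, so this is geometric with ratio 2. After n steps: u(n) = u(0)·2ⁿ = 5·2ⁿ.

u(n) = 5·2ⁿ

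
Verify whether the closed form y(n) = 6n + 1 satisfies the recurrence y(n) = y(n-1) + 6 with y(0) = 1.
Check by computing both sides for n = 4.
From the recurrence with y(0) = 1:
  y(0) = 1, y(1) = 7, y(2) = 13, y(3) = 19, y(4) = 25
  so the recurrence gives y(4) = 25.
From the proposed closed form y(n) = 6n + 1:
  y(4) = 25.
Both sides give 25 at n = 4, and the initial condition(s) match, so the closed form is consistent.

Yes, the closed form is correct.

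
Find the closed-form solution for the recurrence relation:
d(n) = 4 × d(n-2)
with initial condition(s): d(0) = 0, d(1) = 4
Recurrence: d(n) = 4 × d(n-2), initial: d(0) = 0, d(1) = 4.
Characteristic equation: r² - 4 = 0, which factors as (r - 2)(r + 2) = 0, so r = 2, -2. General solution d(n) = A·2ⁿ + B·(-2)ⁿ. From d(0) = 0: A + B = 0. From d(1) = 4: 2A - 2B = 4. Solving gives A = 1, B = -1.

d(n) = 2ⁿ - (-2)ⁿ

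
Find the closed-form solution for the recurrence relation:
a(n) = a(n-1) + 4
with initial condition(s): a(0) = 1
Recurrence: a(n) = a(n-1) + 4, initial: a(0) = 1.
Each step adds 4, so a(n) = a(0) + 4n = 4n + 1.

a(n) = 4n + 1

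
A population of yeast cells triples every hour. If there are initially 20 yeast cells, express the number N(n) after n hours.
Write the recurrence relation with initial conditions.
Each hour multiplies the count by 3, so the count after n hours depends only on the count after n-1 hours: N(n) = 3 × N(n-1). The starting count gives N(0) = 20.
Unrolling n times gives the closed form N(n) = 20 × 3ⁿ.

N(n) = 3 × N(n-1), N(0) = 20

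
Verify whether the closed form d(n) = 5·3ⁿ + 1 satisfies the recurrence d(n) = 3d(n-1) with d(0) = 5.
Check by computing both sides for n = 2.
From the recurrence with d(0) = 5:
  d(0) = 5, d(1) = 15, d(2) = 45
  so the recurrence gives d(2) = 45.
From the proposed closed form d(n) = 5·3ⁿ + 1:
  d(2) = 46.
The recurrence gives 45 but the closed form gives 46, so the closed form does not satisfy the recurrence.

No, the closed form is incorrect.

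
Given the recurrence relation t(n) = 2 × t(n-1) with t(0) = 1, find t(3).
Computing step by step:
t(0) = 1
t(1) = 2 × 1 = 2
t(2) = 2 × 2 = 4
t(3) = 2 × 4 = 8

8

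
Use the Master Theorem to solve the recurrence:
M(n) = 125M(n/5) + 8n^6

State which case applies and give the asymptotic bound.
Master Theorem template: M(n) = a·M(n/b) + f(n).
Here: a=125, b=5, f(n)=8n^6
Compute log_b(a) = log_5(125) = 3.
f(n) = 8n^6 = Ω(n^(3+ε)) with ε = 3, and the regularity condition holds (a·f(n/b) = (a/b^6)·f(n) with a/b^6 = 5^-3 < 1). Case 3: M(n) = Θ(f(n)) = Θ(n^6).

Case 3: M(n) = Θ(n^6)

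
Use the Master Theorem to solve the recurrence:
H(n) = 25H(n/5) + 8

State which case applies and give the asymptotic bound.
Master Theorem template: H(n) = a·H(n/b) + f(n).
Here: a=25, b=5, f(n)=8
Compute log_b(a) = log_5(25) = 2.
f(n) = 8 = O(n^(2-ε)) with ε = 2. Case 1: H(n) = Θ(n^log_b(a)) = Θ(n^2).

Case 1: H(n) = Θ(n^2)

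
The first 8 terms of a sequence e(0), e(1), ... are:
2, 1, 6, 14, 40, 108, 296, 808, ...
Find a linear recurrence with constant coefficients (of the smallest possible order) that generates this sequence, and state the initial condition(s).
Look for the lowest-order linear relation among consecutive terms.
Observation: e(n) - 2·e(n-1) - (2)·e(n-2) = 0 holds for the shown terms, and no order-1 relation e(n) = α·e(n-1) + β fits.
Check at n=3: 2·6 + (2)·1 = 14. ✓

e(n) = 2e(n-1) + 2e(n-2), e(0) = 2, e(1) = 1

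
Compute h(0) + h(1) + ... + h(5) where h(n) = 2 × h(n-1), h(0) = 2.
Computing the sequence terms: 2, 4, 8, 16, 32, 64
Adding these values together:

126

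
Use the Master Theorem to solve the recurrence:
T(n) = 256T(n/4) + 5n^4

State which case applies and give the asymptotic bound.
Master Theorem template: T(n) = a·T(n/b) + f(n).
Here: a=256, b=4, f(n)=5n^4
Compute log_b(a) = log_4(256) = 4.
f(n) = 5n^4 = Θ(n^4). Case 2: T(n) = Θ(n^4 log n).

Case 2: T(n) = Θ(n^4 log n)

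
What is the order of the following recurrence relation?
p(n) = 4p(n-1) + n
The order is the largest lag k for which p(n-k) appears. Here the deepest term is p(n-1) (the n term is non-homogeneous and does not affect the order), so the order is 1.

Order 1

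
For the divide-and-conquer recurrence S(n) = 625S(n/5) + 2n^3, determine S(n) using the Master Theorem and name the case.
Master Theorem template: S(n) = a·S(n/b) + f(n).
Here: a=625, b=5, f(n)=2n^3
Compute log_b(a) = log_5(625) = 4.
f(n) = 2n^3 = O(n^(4-ε)) with ε = 1. Case 1: S(n) = Θ(n^log_b(a)) = Θ(n^4).

Case 1: S(n) = Θ(n^4)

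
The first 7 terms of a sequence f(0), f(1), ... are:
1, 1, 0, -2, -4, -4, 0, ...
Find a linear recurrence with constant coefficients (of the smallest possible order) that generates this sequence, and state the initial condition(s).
Look for the lowest-order linear relation among consecutive terms.
Observation: f(n) - 2·f(n-1) - (-2)·f(n-2) = 0 holds for the shown terms, and no order-1 relation f(n) = α·f(n-1) + β fits.
Check at n=3: 2·0 + (-2)·1 = -2. ✓

f(n) = 2f(n-1) - 2f(n-2), f(0) = 1, f(1) = 1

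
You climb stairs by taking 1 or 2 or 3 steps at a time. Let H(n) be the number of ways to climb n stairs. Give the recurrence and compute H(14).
Condition on the size of the last step (1 to 3): before it there were n-1, …, n-3 stairs climbed, and these cases are disjoint, so H(n) = H(n-1) + H(n-2) + H(n-3) (order-3 linear recurrence).
Initial conditions by direct count (compositions of i into parts ≤ 3): H(1) = 1; H(2) = 2; H(3) = 4.
Iterating the recurrence: H(4) = 7, H(5) = 13, H(6) = 24, H(7) = 44, H(8) = 81, H(9) = 149, H(10) = 274, H(11) = 504, H(12) = 927, H(13) = 1705, H(14) = 3136.

H(n) = H(n-1) + H(n-2) + H(n-3), H(1) = 1, H(2) = 2, H(3) = 4; H(14) = 3136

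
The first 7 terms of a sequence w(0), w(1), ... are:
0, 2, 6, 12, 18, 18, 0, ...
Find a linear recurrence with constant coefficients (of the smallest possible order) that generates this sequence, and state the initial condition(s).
Look for the lowest-order linear relation among consecutive terms.
Observation: w(n) - 3·w(n-1) - (-3)·w(n-2) = 0 holds for the shown terms, and no order-1 relation w(n) = α·w(n-1) + β fits.
Check at n=3: 3·6 + (-3)·2 = 12. ✓

w(n) = 3w(n-1) - 3w(n-2), w(0) = 0, w(1) = 2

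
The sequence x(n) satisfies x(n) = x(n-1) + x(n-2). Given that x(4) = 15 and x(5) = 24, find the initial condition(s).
Work backwards using x(k) = x(k+2) - x(k+1):
x(3) = x(5) - x(4) = 24 - 15 = 9
x(2) = x(4) - x(3) = 15 - 9 = 6
x(1) = x(3) - x(2) = 9 - 6 = 3
x(0) = x(2) - x(1) = 6 - 3 = 3

x(0) = 3, x(1) = 3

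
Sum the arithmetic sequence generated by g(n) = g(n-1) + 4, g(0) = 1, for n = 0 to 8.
Computing the sequence terms: 1, 5, 9, 13, 17, 21, 25, 29, 33
Adding these values together:

153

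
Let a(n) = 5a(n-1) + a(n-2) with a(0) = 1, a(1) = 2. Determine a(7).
Computing the sequence terms:
1, 2, 11, 57, 296, 1537, 7981, 41442

41442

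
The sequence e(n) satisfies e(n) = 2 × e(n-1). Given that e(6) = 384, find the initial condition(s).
In general e(n) = 2ⁿ · e(0). At n = 6: e(0) = e(6) / 2^6 = 384 / 64 = 6.

e(0) = 6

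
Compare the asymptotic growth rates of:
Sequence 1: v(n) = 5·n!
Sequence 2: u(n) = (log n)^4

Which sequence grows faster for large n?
Comparing growth rates:
Growth-rate hierarchy: log n ≺ any polynomial ≺ any exponential cⁿ (c>1) ≺ n! ≺ nⁿ.
factorial dominates polylogarithmic (log n)^4 asymptotically.

v(n) grows faster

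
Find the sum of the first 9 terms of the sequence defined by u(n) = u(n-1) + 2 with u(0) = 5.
Computing the sequence terms: 5, 7, 9, 11, 13, 15, 17, 19, 21
Adding these values together:

117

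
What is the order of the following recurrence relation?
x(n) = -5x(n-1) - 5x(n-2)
The order is the largest lag k for which x(n-k) appears. Here the deepest term is x(n-2), so the order is 2.

Order 2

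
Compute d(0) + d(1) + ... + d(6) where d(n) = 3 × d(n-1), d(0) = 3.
Computing the sequence terms: 3, 9, 27, 81, 243, 729, 2187
Adding these values together:

3279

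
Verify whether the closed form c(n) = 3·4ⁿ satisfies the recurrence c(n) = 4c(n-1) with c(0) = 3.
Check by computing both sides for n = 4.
From the recurrence with c(0) = 3:
  c(0) = 3, c(1) = 12, c(2) = 48, c(3) = 192, c(4) = 768
  so the recurrence gives c(4) = 768.
From the proposed closed form c(n) = 3·4ⁿ:
  c(4) = 768.
Both sides give 768 at n = 4, and the initial condition(s) match, so the closed form is consistent.

Yes, the closed form is correct.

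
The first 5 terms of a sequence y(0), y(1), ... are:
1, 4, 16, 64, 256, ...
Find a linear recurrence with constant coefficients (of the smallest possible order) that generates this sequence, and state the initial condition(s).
Look for the lowest-order linear relation among consecutive terms.
Observation: each term is 4× the previous.
Check at n=2: 4·4 = 16. ✓

y(n) = 4 × y(n-1), y(0) = 1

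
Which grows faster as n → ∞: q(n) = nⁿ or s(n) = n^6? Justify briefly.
Comparing growth rates:
Growth-rate hierarchy: log n ≺ any polynomial ≺ any exponential cⁿ (c>1) ≺ n! ≺ nⁿ.
super-exponential nⁿ dominates polynomial degree 6 asymptotically.

q(n) grows faster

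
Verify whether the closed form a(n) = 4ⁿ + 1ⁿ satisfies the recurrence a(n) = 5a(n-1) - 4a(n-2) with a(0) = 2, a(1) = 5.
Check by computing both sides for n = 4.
From the recurrence with a(0) = 2, a(1) = 5:
  a(0) = 2, a(1) = 5, a(2) = 17, a(3) = 65, a(4) = 257
  so the recurrence gives a(4) = 257.
From the proposed closed form a(n) = 4ⁿ + 1ⁿ:
  a(4) = 257.
Both sides give 257 at n = 4, and the initial condition(s) match, so the closed form is consistent.

Yes, the closed form is correct.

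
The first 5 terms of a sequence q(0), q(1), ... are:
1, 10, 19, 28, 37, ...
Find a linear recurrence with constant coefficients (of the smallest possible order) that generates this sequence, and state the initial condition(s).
Look for the lowest-order linear relation among consecutive terms.
Observation: consecutive differences are constant (= 9).
Check at n=2: 1·10 + 9 = 19. ✓

q(n) = q(n-1) + 9, q(0) = 1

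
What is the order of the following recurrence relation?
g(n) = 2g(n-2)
The order is the largest lag k for which g(n-k) appears. Here the deepest term is g(n-2), so the order is 2.

Order 2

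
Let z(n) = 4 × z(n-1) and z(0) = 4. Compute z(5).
Computing step by step:
z(0) = 4
z(1) = 4 × 4 = 16
z(2) = 4 × 16 = 64
z(3) = 4 × 64 = 256
z(4) = 4 × 256 = 1024
z(5) = 4 × 1024 = 4096

4096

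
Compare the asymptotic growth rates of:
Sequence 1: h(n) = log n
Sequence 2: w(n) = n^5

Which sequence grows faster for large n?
Comparing growth rates:
Growth-rate hierarchy: log n ≺ any polynomial ≺ any exponential cⁿ (c>1) ≺ n! ≺ nⁿ.
polynomial degree 5 dominates logarithmic asymptotically.

w(n) grows faster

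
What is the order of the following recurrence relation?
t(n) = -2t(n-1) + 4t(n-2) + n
The order is the largest lag k for which t(n-k) appears. Here the deepest term is t(n-2) (the n term is non-homogeneous and does not affect the order), so the order is 2.

Order 2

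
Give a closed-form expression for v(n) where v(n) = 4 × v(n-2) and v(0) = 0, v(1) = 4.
Recurrence: v(n) = 4 × v(n-2), initial: v(0) = 0, v(1) = 4.
Characteristic equation: r² - 4 = 0, which factors as (r - 2)(r + 2) = 0, so r = 2, -2. General solution v(n) = A·2ⁿ + B·(-2)ⁿ. From v(0) = 0: A + B = 0. From v(1) = 4: 2A - 2B = 4. Solving gives A = 1, B = -1.

v(n) = 2ⁿ - (-2)ⁿ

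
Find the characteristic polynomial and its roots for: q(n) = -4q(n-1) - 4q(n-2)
Substitute q(n) = rⁿ and divide through by rⁿ⁻²: r² + 4r + 4 = 0
Factor: (r + 2)² = 0, so r = -2 (double root).
General solution: q(n) = (A + Bn)·(-2)ⁿ

Characteristic: r² + 4r + 4 = 0, Roots: r = -2 (double root)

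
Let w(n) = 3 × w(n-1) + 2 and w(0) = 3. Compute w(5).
Computing step by step:
w(0) = 3
w(1) = 3 × 3 + 2 = 11
w(2) = 3 × 11 + 2 = 35
w(3) = 3 × 35 + 2 = 107
w(4) = 3 × 107 + 2 = 323
w(5) = 3 × 323 + 2 = 971

971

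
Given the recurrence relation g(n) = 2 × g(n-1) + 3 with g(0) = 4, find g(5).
Computing step by step:
g(0) = 4
g(1) = 2 × 4 + 3 = 11
g(2) = 2 × 11 + 3 = 25
g(3) = 2 × 25 + 3 = 53
g(4) = 2 × 53 + 3 = 109
g(5) = 2 × 109 + 3 = 221

221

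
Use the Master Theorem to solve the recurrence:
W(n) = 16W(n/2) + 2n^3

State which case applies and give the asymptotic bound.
Master Theorem template: W(n) = a·W(n/b) + f(n).
Here: a=16, b=2, f(n)=2n^3
Compute log_b(a) = log_2(16) = 4.
f(n) = 2n^3 = O(n^(4-ε)) with ε = 1. Case 1: W(n) = Θ(n^log_b(a)) = Θ(n^4).

Case 1: W(n) = Θ(n^4)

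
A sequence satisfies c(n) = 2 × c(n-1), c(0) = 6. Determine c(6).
Computing step by step:
c(0) = 6
c(1) = 2 × 6 = 12
c(2) = 2 × 12 = 24
c(3) = 2 × 24 = 48
c(4) = 2 × 48 = 96
c(5) = 2 × 96 = 192
c(6) = 2 × 192 = 384

384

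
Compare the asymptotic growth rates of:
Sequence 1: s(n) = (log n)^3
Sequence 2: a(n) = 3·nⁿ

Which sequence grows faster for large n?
Comparing growth rates:
Growth-rate hierarchy: log n ≺ any polynomial ≺ any exponential cⁿ (c>1) ≺ n! ≺ nⁿ.
super-exponential nⁿ dominates polylogarithmic (log n)^3 asymptotically.

a(n) grows faster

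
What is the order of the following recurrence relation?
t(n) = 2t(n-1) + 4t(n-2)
The order is the largest lag k for which t(n-k) appears. Here the deepest term is t(n-2), so the order is 2.

Order 2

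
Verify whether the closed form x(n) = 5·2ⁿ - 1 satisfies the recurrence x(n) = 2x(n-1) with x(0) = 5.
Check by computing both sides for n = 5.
From the recurrence with x(0) = 5:
  x(0) = 5, x(1) = 10, x(2) = 20, x(3) = 40, x(4) = 80, x(5) = 160
  so the recurrence gives x(5) = 160.
From the proposed closed form x(n) = 5·2ⁿ - 1:
  x(5) = 159.
The recurrence gives 160 but the closed form gives 159, so the closed form does not satisfy the recurrence.

No, the closed form is incorrect.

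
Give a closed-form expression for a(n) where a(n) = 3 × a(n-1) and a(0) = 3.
Recurrence: a(n) = 3 × a(n-1), initial: a(0) = 3.
Each term is 3 times the previous, so this is geometric with ratio 3. After n steps: a(n) = a(0)·3ⁿ = 3·3ⁿ.

a(n) = 3·3ⁿ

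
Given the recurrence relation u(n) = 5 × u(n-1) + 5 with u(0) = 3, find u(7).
Computing step by step:
u(0) = 3
u(1) = 5 × 3 + 5 = 20
u(2) = 5 × 20 + 5 = 105
u(3) = 5 × 105 + 5 = 530
u(4) = 5 × 530 + 5 = 2655
u(5) = 5 × 2655 + 5 = 13280
u(6) = 5 × 13280 + 5 = 66405
u(7) = 5 × 66405 + 5 = 332030

332030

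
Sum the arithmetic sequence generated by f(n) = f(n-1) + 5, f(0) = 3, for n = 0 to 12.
Computing the sequence terms: 3, 8, 13, 18, 23, 28, 33, 38, 43, 48, 53, 58, 63
Adding these values together:

429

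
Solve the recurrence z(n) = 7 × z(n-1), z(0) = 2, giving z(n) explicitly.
Recurrence: z(n) = 7 × z(n-1), initial: z(0) = 2.
Each term is 7 times the previous, so this is geometric with ratio 7. After n steps: z(n) = z(0)·7ⁿ = 2·7ⁿ.

z(n) = 2·7ⁿ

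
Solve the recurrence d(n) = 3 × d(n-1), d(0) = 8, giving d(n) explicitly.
Recurrence: d(n) = 3 × d(n-1), initial: d(0) = 8.
Each term is 3 times the previous, so this is geometric with ratio 3. After n steps: d(n) = d(0)·3ⁿ = 8·3ⁿ.

d(n) = 8·3ⁿ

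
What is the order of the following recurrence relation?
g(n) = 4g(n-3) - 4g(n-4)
The order is the largest lag k for which g(n-k) appears. Here the deepest term is g(n-4), so the order is 4.

Order 4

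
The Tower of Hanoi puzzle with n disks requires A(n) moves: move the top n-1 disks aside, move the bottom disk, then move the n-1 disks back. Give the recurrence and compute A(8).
Moving n disks = move the top n-1 disks aside (A(n-1) moves) + move the largest disk (1 move) + move the n-1 disks back on top (A(n-1) moves), so A(n) = 2A(n-1) + 1, with A(1) = 1 (a single disk takes one move).
First terms: 1, 3, 7, 15, 31, 63, … — each is one less than a power of 2. Indeed A(n) + 1 = 2(A(n-1) + 1) with A(1) + 1 = 2, so A(n) + 1 = 2ⁿ and A(n) = 2ⁿ - 1.
Hence A(8) = 2^8 - 1 = 256 - 1 = 255.

A(n) = 2A(n-1) + 1, A(1) = 1; A(8) = 255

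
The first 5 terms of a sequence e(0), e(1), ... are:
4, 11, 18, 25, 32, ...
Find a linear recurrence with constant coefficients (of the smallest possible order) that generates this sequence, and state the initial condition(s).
Look for the lowest-order linear relation among consecutive terms.
Observation: consecutive differences are constant (= 7).
Check at n=2: 1·11 + 7 = 18. ✓

e(n) = e(n-1) + 7, e(0) = 4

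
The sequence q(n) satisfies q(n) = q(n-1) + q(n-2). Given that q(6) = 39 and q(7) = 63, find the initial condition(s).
Work backwards using q(k) = q(k+2) - q(k+1):
q(5) = q(7) - q(6) = 63 - 39 = 24
q(4) = q(6) - q(5) = 39 - 24 = 15
q(3) = q(5) - q(4) = 24 - 15 = 9
q(2) = q(4) - q(3) = 15 - 9 = 6
q(1) = q(3) - q(2) = 9 - 6 = 3
q(0) = q(2) - q(1) = 6 - 3 = 3

q(0) = 3, q(1) = 3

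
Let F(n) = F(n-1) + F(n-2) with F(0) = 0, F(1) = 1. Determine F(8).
Computing the sequence terms:
0, 1, 1, 2, 3, 5, 8, 13, 21

21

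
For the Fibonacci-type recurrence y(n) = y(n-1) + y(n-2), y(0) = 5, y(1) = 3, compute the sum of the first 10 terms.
Computing the sequence terms: 5, 3, 8, 11, 19, 30, 49, 79, 128, 207
Adding these values together:

539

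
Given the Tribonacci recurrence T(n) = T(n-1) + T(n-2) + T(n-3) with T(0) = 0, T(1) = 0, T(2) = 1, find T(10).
Computing the sequence terms:
0, 0, 1, 1, 2, 4, 7, 13, 24, 44, 81

81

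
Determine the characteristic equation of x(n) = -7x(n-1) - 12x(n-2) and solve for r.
Substitute x(n) = rⁿ and divide through by rⁿ⁻²: r² + 7r + 12 = 0
Factor: (r + 3)(r + 4) = 0, so r = -3, -4.
General solution: x(n) = A·(-3)ⁿ + B·(-4)ⁿ

Characteristic: r² + 7r + 12 = 0, Roots: r = -3, -4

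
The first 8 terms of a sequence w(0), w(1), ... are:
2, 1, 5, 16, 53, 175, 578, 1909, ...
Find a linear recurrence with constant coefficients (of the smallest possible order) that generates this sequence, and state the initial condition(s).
Look for the lowest-order linear relation among consecutive terms.
Observation: w(n) - 3·w(n-1) - (1)·w(n-2) = 0 holds for the shown terms, and no order-1 relation w(n) = α·w(n-1) + β fits.
Check at n=3: 3·5 + (1)·1 = 16. ✓

w(n) = 3w(n-1) + w(n-2), w(0) = 2, w(1) = 1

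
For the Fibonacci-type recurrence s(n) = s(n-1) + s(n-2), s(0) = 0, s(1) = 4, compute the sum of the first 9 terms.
Computing the sequence terms: 0, 4, 4, 8, 12, 20, 32, 52, 84
Adding these values together:

216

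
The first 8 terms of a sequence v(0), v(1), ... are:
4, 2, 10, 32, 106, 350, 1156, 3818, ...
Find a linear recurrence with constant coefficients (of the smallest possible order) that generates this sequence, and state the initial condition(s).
Look for the lowest-order linear relation among consecutive terms.
Observation: v(n) - 3·v(n-1) - (1)·v(n-2) = 0 holds for the shown terms, and no order-1 relation v(n) = α·v(n-1) + β fits.
Check at n=3: 3·10 + (1)·2 = 32. ✓

v(n) = 3v(n-1) + v(n-2), v(0) = 4, v(1) = 2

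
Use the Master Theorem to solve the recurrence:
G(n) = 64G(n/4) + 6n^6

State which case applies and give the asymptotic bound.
Master Theorem template: G(n) = a·G(n/b) + f(n).
Here: a=64, b=4, f(n)=6n^6
Compute log_b(a) = log_4(64) = 3.
f(n) = 6n^6 = Ω(n^(3+ε)) with ε = 3, and the regularity condition holds (a·f(n/b) = (a/b^6)·f(n) with a/b^6 = 4^-3 < 1). Case 3: G(n) = Θ(f(n)) = Θ(n^6).

Case 3: G(n) = Θ(n^6)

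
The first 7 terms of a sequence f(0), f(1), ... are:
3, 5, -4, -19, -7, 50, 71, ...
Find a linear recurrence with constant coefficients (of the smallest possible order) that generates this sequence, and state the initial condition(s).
Look for the lowest-order linear relation among consecutive terms.
Observation: f(n) - 1·f(n-1) - (-3)·f(n-2) = 0 holds for the shown terms, and no order-1 relation f(n) = α·f(n-1) + β fits.
Check at n=3: 1·-4 + (-3)·5 = -19. ✓

f(n) = f(n-1) - 3f(n-2), f(0) = 3, f(1) = 5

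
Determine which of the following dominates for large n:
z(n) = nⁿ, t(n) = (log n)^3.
Comparing growth rates:
Growth-rate hierarchy: log n ≺ any polynomial ≺ any exponential cⁿ (c>1) ≺ n! ≺ nⁿ.
super-exponential nⁿ dominates polylogarithmic (log n)^3 asymptotically.

z(n) grows faster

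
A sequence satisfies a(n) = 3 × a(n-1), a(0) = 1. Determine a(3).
Computing step by step:
a(0) = 1
a(1) = 3 × 1 = 3
a(2) = 3 × 3 = 9
a(3) = 3 × 9 = 27

27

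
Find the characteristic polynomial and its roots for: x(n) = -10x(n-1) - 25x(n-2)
Substitute x(n) = rⁿ and divide through by rⁿ⁻²: r² + 10r + 25 = 0
Factor: (r + 5)² = 0, so r = -5 (double root).
General solution: x(n) = (A + Bn)·(-5)ⁿ

Characteristic: r² + 10r + 25 = 0, Roots: r = -5 (double root)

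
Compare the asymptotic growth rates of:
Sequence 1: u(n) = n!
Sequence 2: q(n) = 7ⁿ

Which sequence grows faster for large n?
Comparing growth rates:
Growth-rate hierarchy: log n ≺ any polynomial ≺ any exponential cⁿ (c>1) ≺ n! ≺ nⁿ.
factorial dominates exponential base 7 asymptotically.

u(n) grows faster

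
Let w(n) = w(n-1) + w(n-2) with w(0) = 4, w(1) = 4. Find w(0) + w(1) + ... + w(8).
Computing the sequence terms: 4, 4, 8, 12, 20, 32, 52, 84, 136
Adding these values together:

352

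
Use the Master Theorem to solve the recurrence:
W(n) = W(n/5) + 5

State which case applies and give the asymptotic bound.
Master Theorem template: W(n) = a·W(n/b) + f(n).
Here: a=1, b=5, f(n)=5
Compute log_b(a) = log_5(1) = 0.
f(n) = 5 = Θ(1). Case 2: W(n) = Θ(log n).

Case 2: W(n) = Θ(log n)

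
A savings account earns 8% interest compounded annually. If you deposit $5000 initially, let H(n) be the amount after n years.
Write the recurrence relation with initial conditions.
Each year the balance grows by 8%, i.e. is multiplied by 1 + 8/100 = 1.08, so H(n) = 1.08 × H(n-1). The initial deposit gives H(0) = 5000.
Unrolling gives the closed form H(n) = 5000 × (1.08)ⁿ.

H(n) = 1.08 × H(n-1), H(0) = 5000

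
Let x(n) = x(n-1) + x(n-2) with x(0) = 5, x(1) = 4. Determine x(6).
Computing the sequence terms:
5, 4, 9, 13, 22, 35, 57

57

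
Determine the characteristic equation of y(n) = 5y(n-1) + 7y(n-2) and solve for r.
Substitute y(n) = rⁿ and divide through by rⁿ⁻²: r² - 5r - 7 = 0
Discriminant: 5² + 4·7 = 53, not a perfect square, so by the quadratic formula r = (5 ± √53)/2.
General solution: y(n) = A·r₁ⁿ + B·r₂ⁿ where r₁,r₂ = (5 ± √53)/2

Characteristic: r² - 5r - 7 = 0, Roots: r = (5 ± √53)/2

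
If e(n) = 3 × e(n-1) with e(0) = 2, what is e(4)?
Computing step by step:
e(0) = 2
e(1) = 3 × 2 = 6
e(2) = 3 × 6 = 18
e(3) = 3 × 18 = 54
e(4) = 3 × 54 = 162

162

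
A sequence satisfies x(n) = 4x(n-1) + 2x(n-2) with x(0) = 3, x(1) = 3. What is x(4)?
Computing the sequence terms:
3, 3, 18, 78, 348

348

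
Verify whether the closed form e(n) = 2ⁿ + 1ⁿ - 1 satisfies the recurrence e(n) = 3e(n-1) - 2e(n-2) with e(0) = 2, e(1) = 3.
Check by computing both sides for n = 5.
From the recurrence with e(0) = 2, e(1) = 3:
  e(0) = 2, e(1) = 3, e(2) = 5, e(3) = 9, e(4) = 17, e(5) = 33
  so the recurrence gives e(5) = 33.
From the proposed closed form e(n) = 2ⁿ + 1ⁿ - 1:
  e(5) = 32.
The recurrence gives 33 but the closed form gives 32, so the closed form does not satisfy the recurrence.

No, the closed form is incorrect.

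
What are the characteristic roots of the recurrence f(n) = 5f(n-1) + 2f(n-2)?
Substitute f(n) = rⁿ and divide through by rⁿ⁻²: r² - 5r - 2 = 0
Discriminant: 5² + 4·2 = 33, not a perfect square, so by the quadratic formula r = (5 ± √33)/2.
General solution: f(n) = A·r₁ⁿ + B·r₂ⁿ where r₁,r₂ = (5 ± √33)/2

Characteristic: r² - 5r - 2 = 0, Roots: r = (5 ± √33)/2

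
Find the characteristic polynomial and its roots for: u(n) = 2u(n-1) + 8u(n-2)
Substitute u(n) = rⁿ and divide through by rⁿ⁻²: r² - 2r - 8 = 0
Factor: (r - 4)(r + 2) = 0, so r = 4, -2.
General solution: u(n) = A·4ⁿ + B·(-2)ⁿ

Characteristic: r² - 2r - 8 = 0, Roots: r = 4, -2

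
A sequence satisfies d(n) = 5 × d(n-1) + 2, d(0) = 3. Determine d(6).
Computing step by step:
d(0) = 3
d(1) = 5 × 3 + 2 = 17
d(2) = 5 × 17 + 2 = 87
d(3) = 5 × 87 + 2 = 437
d(4) = 5 × 437 + 2 = 2187
d(5) = 5 × 2187 + 2 = 10937
d(6) = 5 × 10937 + 2 = 54687

54687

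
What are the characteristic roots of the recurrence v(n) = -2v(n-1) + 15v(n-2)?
Substitute v(n) = rⁿ and divide through by rⁿ⁻²: r² + 2r - 15 = 0
Factor: (r + 5)(r - 3) = 0, so r = -5, 3.
General solution: v(n) = A·(-5)ⁿ + B·3ⁿ

Characteristic: r² + 2r - 15 = 0, Roots: r = -5, 3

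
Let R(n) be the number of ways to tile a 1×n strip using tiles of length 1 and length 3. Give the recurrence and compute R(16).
Condition on the last tile: it has length 1 (leaving a 1×(n-1) strip) or length 3 (leaving a 1×(n-3) strip), so R(n) = R(n-1) + R(n-3) (order-3 linear recurrence).
For 0 ≤ i < 3 only unit tiles fit, so R(i) = 1.
Iterating the recurrence: R(3) = 2, R(4) = 3, R(5) = 4, R(6) = 6, R(7) = 9, R(8) = 13, R(9) = 19, R(10) = 28, R(11) = 41, R(12) = 60, R(13) = 88, R(14) = 129, R(15) = 189, R(16) = 277.

R(n) = R(n-1) + R(n-3), with R(i) = 1 for 0 ≤ i < 3; R(16) = 277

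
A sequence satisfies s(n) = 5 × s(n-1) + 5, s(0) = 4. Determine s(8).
Computing step by step:
s(0) = 4
s(1) = 5 × 4 + 5 = 25
s(2) = 5 × 25 + 5 = 130
s(3) = 5 × 130 + 5 = 655
s(4) = 5 × 655 + 5 = 3280
s(5) = 5 × 3280 + 5 = 16405
s(6) = 5 × 16405 + 5 = 82030
s(7) = 5 × 82030 + 5 = 410155
s(8) = 5 × 410155 + 5 = 2050780

2050780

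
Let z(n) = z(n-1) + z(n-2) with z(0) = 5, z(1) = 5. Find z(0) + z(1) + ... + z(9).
Computing the sequence terms: 5, 5, 10, 15, 25, 40, 65, 105, 170, 275
Adding these values together:

715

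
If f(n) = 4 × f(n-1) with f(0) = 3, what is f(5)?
Computing step by step:
f(0) = 3
f(1) = 4 × 3 = 12
f(2) = 4 × 12 = 48
f(3) = 4 × 48 = 192
f(4) = 4 × 192 = 768
f(5) = 4 × 768 = 3072

3072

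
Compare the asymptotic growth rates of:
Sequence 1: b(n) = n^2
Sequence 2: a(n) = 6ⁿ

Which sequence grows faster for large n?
Comparing growth rates:
Growth-rate hierarchy: log n ≺ any polynomial ≺ any exponential cⁿ (c>1) ≺ n! ≺ nⁿ.
exponential base 6 dominates polynomial degree 2 asymptotically.

a(n) grows faster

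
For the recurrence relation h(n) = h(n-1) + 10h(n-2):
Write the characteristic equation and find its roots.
Substitute h(n) = rⁿ and divide through by rⁿ⁻²: r² - r - 10 = 0
Discriminant: 1² + 4·10 = 41, not a perfect square, so by the quadratic formula r = (1 ± √41)/2.
General solution: h(n) = A·r₁ⁿ + B·r₂ⁿ where r₁,r₂ = (1 ± √41)/2

Characteristic: r² - r - 10 = 0, Roots: r = (1 ± √41)/2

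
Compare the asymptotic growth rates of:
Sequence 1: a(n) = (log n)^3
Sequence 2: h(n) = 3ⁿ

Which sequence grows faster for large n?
Comparing growth rates:
Growth-rate hierarchy: log n ≺ any polynomial ≺ any exponential cⁿ (c>1) ≺ n! ≺ nⁿ.
exponential base 3 dominates polylogarithmic (log n)^3 asymptotically.

h(n) grows faster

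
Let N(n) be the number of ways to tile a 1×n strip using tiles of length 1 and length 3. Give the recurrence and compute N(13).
Condition on the last tile: it has length 1 (leaving a 1×(n-1) strip) or length 3 (leaving a 1×(n-3) strip), so N(n) = N(n-1) + N(n-3) (order-3 linear recurrence).
For 0 ≤ i < 3 only unit tiles fit, so N(i) = 1.
Iterating the recurrence: N(3) = 2, N(4) = 3, N(5) = 4, N(6) = 6, N(7) = 9, N(8) = 13, N(9) = 19, N(10) = 28, N(11) = 41, N(12) = 60, N(13) = 88.

N(n) = N(n-1) + N(n-3), with N(i) = 1 for 0 ≤ i < 3; N(13) = 88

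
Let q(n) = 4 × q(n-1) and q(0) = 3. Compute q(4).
Computing step by step:
q(0) = 3
q(1) = 4 × 3 = 12
q(2) = 4 × 12 = 48
q(3) = 4 × 48 = 192
q(4) = 4 × 192 = 768

768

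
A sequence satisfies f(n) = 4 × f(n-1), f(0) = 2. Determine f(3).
Computing step by step:
f(0) = 2
f(1) = 4 × 2 = 8
f(2) = 4 × 8 = 32
f(3) = 4 × 32 = 128

128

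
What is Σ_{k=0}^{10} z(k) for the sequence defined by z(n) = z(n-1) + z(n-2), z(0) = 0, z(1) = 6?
Computing the sequence terms: 0, 6, 6, 12, 18, 30, 48, 78, 126, 204, 330
Adding these values together:

858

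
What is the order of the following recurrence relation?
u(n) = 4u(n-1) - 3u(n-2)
The order is the largest lag k for which u(n-k) appears. Here the deepest term is u(n-2), so the order is 2.

Order 2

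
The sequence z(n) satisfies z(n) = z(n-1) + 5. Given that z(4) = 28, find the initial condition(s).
z(4) = z(0) + 4·5, so z(0) = 28 - 20 = 8.

z(0) = 8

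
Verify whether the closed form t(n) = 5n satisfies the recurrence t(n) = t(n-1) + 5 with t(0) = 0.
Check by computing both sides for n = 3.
From the recurrence with t(0) = 0:
  t(0) = 0, t(1) = 5, t(2) = 10, t(3) = 15
  so the recurrence gives t(3) = 15.
From the proposed closed form t(n) = 5n:
  t(3) = 15.
Both sides give 15 at n = 3, and the initial condition(s) match, so the closed form is consistent.

Yes, the closed form is correct.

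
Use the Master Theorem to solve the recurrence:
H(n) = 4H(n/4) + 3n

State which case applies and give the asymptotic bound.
Master Theorem template: H(n) = a·H(n/b) + f(n).
Here: a=4, b=4, f(n)=3n
Compute log_b(a) = log_4(4) = 1.
f(n) = 3n = Θ(n). Case 2: H(n) = Θ(n log n).

Case 2: H(n) = Θ(n log n)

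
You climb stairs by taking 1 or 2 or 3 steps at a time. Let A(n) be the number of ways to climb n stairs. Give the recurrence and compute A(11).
Condition on the size of the last step (1 to 3): before it there were n-1, …, n-3 stairs climbed, and these cases are disjoint, so A(n) = A(n-1) + A(n-2) + A(n-3) (order-3 linear recurrence).
Initial conditions by direct count (compositions of i into parts ≤ 3): A(1) = 1; A(2) = 2; A(3) = 4.
Iterating the recurrence: A(4) = 7, A(5) = 13, A(6) = 24, A(7) = 44, A(8) = 81, A(9) = 149, A(10) = 274, A(11) = 504.

A(n) = A(n-1) + A(n-2) + A(n-3), A(1) = 1, A(2) = 2, A(3) = 4; A(11) = 504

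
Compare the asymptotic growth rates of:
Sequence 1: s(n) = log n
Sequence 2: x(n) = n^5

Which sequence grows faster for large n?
Comparing growth rates:
Growth-rate hierarchy: log n ≺ any polynomial ≺ any exponential cⁿ (c>1) ≺ n! ≺ nⁿ.
polynomial degree 5 dominates logarithmic asymptotically.

x(n) grows faster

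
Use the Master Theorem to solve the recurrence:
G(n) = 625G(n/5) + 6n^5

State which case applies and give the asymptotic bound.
Master Theorem template: G(n) = a·G(n/b) + f(n).
Here: a=625, b=5, f(n)=6n^5
Compute log_b(a) = log_5(625) = 4.
f(n) = 6n^5 = Ω(n^(4+ε)) with ε = 1, and the regularity condition holds (a·f(n/b) = (a/b^5)·f(n) with a/b^5 = 5^-1 < 1). Case 3: G(n) = Θ(f(n)) = Θ(n^5).

Case 3: G(n) = Θ(n^5)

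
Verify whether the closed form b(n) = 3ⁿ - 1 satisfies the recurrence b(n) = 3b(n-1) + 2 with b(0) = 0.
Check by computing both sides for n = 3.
From the recurrence with b(0) = 0:
  b(0) = 0, b(1) = 2, b(2) = 8, b(3) = 26
  so the recurrence gives b(3) = 26.
From the proposed closed form b(n) = 3ⁿ - 1:
  b(3) = 26.
Both sides give 26 at n = 3, and the initial condition(s) match, so the closed form is consistent.

Yes, the closed form is correct.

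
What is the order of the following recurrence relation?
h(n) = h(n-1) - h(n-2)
The order is the largest lag k for which h(n-k) appears. Here the deepest term is h(n-2), so the order is 2.

Order 2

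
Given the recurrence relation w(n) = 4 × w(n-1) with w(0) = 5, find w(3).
Computing step by step:
w(0) = 5
w(1) = 4 × 5 = 20
w(2) = 4 × 20 = 80
w(3) = 4 × 80 = 320

320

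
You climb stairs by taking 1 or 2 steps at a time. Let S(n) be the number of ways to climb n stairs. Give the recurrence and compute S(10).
Condition on the size of the last step (1 to 2): before it there were n-1, …, n-2 stairs climbed, and these cases are disjoint, so S(n) = S(n-1) + S(n-2) (Fibonacci-type sequence).
Initial conditions by direct count (compositions of i into parts ≤ 2): S(1) = 1; S(2) = 2.
Iterating the recurrence: S(3) = 3, S(4) = 5, S(5) = 8, S(6) = 13, S(7) = 21, S(8) = 34, S(9) = 55, S(10) = 89.

S(n) = S(n-1) + S(n-2), S(1) = 1, S(2) = 2; S(10) = 89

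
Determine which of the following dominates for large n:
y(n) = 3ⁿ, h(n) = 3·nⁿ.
Comparing growth rates:
Growth-rate hierarchy: log n ≺ any polynomial ≺ any exponential cⁿ (c>1) ≺ n! ≺ nⁿ.
super-exponential nⁿ dominates exponential base 3 asymptotically.

h(n) grows faster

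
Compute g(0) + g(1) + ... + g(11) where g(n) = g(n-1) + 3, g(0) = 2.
Computing the sequence terms: 2, 5, 8, 11, 14, 17, 20, 23, 26, 29, 32, 35
Adding these values together:

222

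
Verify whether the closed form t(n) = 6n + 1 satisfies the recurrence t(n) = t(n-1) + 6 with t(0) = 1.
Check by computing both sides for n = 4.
From the recurrence with t(0) = 1:
  t(0) = 1, t(1) = 7, t(2) = 13, t(3) = 19, t(4) = 25
  so the recurrence gives t(4) = 25.
From the proposed closed form t(n) = 6n + 1:
  t(4) = 25.
Both sides give 25 at n = 4, and the initial condition(s) match, so the closed form is consistent.

Yes, the closed form is correct.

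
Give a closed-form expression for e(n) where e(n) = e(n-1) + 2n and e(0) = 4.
Recurrence: e(n) = e(n-1) + 2n, initial: e(0) = 4.
Telescoping: e(n) = e(0) + 2·Σᵢ₌₁ⁿ i = 4 + 2·n(n+1)/2.

e(n) = 2·n(n+1)/2 + 4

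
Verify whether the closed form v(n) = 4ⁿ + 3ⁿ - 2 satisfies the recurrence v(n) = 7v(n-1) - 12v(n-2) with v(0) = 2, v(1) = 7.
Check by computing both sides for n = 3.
From the recurrence with v(0) = 2, v(1) = 7:
  v(0) = 2, v(1) = 7, v(2) = 25, v(3) = 91
  so the recurrence gives v(3) = 91.
From the proposed closed form v(n) = 4ⁿ + 3ⁿ - 2:
  v(3) = 89.
The recurrence gives 91 but the closed form gives 89, so the closed form does not satisfy the recurrence.

No, the closed form is incorrect.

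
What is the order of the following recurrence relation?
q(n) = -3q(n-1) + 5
The order is the largest lag k for which q(n-k) appears. Here the deepest term is q(n-1) (the 5 term is non-homogeneous and does not affect the order), so the order is 1.

Order 1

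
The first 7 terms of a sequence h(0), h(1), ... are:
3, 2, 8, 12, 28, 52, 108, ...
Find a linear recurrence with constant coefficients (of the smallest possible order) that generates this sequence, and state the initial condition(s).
Look for the lowest-order linear relation among consecutive terms.
Observation: h(n) - 1·h(n-1) - (2)·h(n-2) = 0 holds for the shown terms, and no order-1 relation h(n) = α·h(n-1) + β fits.
Check at n=3: 1·8 + (2)·2 = 12. ✓

h(n) = h(n-1) + 2h(n-2), h(0) = 3, h(1) = 2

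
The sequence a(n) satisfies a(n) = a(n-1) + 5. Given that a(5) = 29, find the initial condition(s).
a(5) = a(0) + 5·5, so a(0) = 29 - 25 = 4.

a(0) = 4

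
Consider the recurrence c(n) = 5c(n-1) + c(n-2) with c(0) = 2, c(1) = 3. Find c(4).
Computing the sequence terms:
2, 3, 17, 88, 457

457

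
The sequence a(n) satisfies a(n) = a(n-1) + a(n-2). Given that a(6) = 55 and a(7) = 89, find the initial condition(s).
Work backwards using a(k) = a(k+2) - a(k+1):
a(5) = a(7) - a(6) = 89 - 55 = 34
a(4) = a(6) - a(5) = 55 - 34 = 21
a(3) = a(5) - a(4) = 34 - 21 = 13
a(2) = a(4) - a(3) = 21 - 13 = 8
a(1) = a(3) - a(2) = 13 - 8 = 5
a(0) = a(2) - a(1) = 8 - 5 = 3

a(0) = 3, a(1) = 5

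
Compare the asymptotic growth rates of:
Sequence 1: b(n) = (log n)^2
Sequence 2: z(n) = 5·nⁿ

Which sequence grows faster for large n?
Comparing growth rates:
Growth-rate hierarchy: log n ≺ any polynomial ≺ any exponential cⁿ (c>1) ≺ n! ≺ nⁿ.
super-exponential nⁿ dominates polylogarithmic (log n)^2 asymptotically.

z(n) grows faster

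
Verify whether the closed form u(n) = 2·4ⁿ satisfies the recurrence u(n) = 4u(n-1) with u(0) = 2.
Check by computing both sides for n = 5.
From the recurrence with u(0) = 2:
  u(0) = 2, u(1) = 8, u(2) = 32, u(3) = 128, u(4) = 512, u(5) = 2048
  so the recurrence gives u(5) = 2048.
From the proposed closed form u(n) = 2·4ⁿ:
  u(5) = 2048.
Both sides give 2048 at n = 5, and the initial condition(s) match, so the closed form is consistent.

Yes, the closed form is correct.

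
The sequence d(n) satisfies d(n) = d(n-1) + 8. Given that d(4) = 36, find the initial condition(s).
d(4) = d(0) + 4·8, so d(0) = 36 - 32 = 4.

d(0) = 4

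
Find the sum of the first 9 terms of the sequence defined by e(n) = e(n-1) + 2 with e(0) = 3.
Computing the sequence terms: 3, 5, 7, 9, 11, 13, 15, 17, 19
Adding these values together:

99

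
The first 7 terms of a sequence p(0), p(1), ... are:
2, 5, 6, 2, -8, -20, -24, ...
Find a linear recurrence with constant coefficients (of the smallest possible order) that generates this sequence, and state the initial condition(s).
Look for the lowest-order linear relation among consecutive terms.
Observation: p(n) - 2·p(n-1) - (-2)·p(n-2) = 0 holds for the shown terms, and no order-1 relation p(n) = α·p(n-1) + β fits.
Check at n=3: 2·6 + (-2)·5 = 2. ✓

p(n) = 2p(n-1) - 2p(n-2), p(0) = 2, p(1) = 5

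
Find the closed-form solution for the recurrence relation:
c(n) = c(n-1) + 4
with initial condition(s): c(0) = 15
Recurrence: c(n) = c(n-1) + 4, initial: c(0) = 15.
Each step adds 4, so c(n) = c(0) + 4n = 4n + 15.

c(n) = 4n + 15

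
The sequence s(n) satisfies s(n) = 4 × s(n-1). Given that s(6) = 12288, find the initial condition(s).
In general s(n) = 4ⁿ · s(0). At n = 6: s(0) = s(6) / 4^6 = 12288 / 4096 = 3.

s(0) = 3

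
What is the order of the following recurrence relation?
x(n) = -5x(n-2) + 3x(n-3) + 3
The order is the largest lag k for which x(n-k) appears. Here the deepest term is x(n-3) (the 3 term is non-homogeneous and does not affect the order), so the order is 3.

Order 3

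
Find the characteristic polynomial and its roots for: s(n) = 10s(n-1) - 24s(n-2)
Substitute s(n) = rⁿ and divide through by rⁿ⁻²: r² - 10r + 24 = 0
Factor: (r - 6)(r - 4) = 0, so r = 6, 4.
General solution: s(n) = A·6ⁿ + B·4ⁿ

Characteristic: r² - 10r + 24 = 0, Roots: r = 6, 4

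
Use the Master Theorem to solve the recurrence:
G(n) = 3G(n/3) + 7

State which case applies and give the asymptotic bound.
Master Theorem template: G(n) = a·G(n/b) + f(n).
Here: a=3, b=3, f(n)=7
Compute log_b(a) = log_3(3) = 1.
f(n) = 7 = O(n^(1-ε)) with ε = 1. Case 1: G(n) = Θ(n^log_b(a)) = Θ(n).

Case 1: G(n) = Θ(n)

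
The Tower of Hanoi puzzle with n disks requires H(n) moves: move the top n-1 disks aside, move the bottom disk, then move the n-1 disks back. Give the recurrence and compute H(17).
Moving n disks = move the top n-1 disks aside (H(n-1) moves) + move the largest disk (1 move) + move the n-1 disks back on top (H(n-1) moves), so H(n) = 2H(n-1) + 1, with H(1) = 1 (a single disk takes one move).
First terms: 1, 3, 7, 15, 31, 63, … — each is one less than a power of 2. Indeed H(n) + 1 = 2(H(n-1) + 1) with H(1) + 1 = 2, so H(n) + 1 = 2ⁿ and H(n) = 2ⁿ - 1.
Hence H(17) = 2^17 - 1 = 131072 - 1 = 131071.

H(n) = 2H(n-1) + 1, H(1) = 1; H(17) = 131071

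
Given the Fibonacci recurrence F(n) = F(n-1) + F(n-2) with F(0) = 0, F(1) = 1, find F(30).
Computing the sequence terms:
0, 1, 1, 2, 3, 5, 8, 13, 21, 34, 55, 89, 144, 233, 377, 610, 987, 1597, 2584, 4181, 6765, 10946, 17711, 28657, 46368, 75025, 121393, 196418, 317811, 514229, 832040

832040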